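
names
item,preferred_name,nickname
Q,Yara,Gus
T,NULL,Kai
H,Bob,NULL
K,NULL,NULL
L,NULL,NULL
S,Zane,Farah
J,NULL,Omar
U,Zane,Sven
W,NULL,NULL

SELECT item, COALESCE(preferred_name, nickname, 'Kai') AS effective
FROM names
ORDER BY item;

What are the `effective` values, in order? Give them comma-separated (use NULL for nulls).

item=H: preferred_name=Bob → Bob
item=J: preferred_name=NULL, nickname=Omar → Omar
item=K: preferred_name=NULL, nickname=NULL, → literal Kai → Kai
item=L: preferred_name=NULL, nickname=NULL, → literal Kai → Kai
item=Q: preferred_name=Yara → Yara
item=S: preferred_name=Zane → Zane
item=T: preferred_name=NULL, nickname=Kai → Kai
item=U: preferred_name=Zane → Zane
item=W: preferred_name=NULL, nickname=NULL, → literal Kai → Kai

Bob, Omar, Kai, Kai, Yara, Zane, Kai, Zane, Kai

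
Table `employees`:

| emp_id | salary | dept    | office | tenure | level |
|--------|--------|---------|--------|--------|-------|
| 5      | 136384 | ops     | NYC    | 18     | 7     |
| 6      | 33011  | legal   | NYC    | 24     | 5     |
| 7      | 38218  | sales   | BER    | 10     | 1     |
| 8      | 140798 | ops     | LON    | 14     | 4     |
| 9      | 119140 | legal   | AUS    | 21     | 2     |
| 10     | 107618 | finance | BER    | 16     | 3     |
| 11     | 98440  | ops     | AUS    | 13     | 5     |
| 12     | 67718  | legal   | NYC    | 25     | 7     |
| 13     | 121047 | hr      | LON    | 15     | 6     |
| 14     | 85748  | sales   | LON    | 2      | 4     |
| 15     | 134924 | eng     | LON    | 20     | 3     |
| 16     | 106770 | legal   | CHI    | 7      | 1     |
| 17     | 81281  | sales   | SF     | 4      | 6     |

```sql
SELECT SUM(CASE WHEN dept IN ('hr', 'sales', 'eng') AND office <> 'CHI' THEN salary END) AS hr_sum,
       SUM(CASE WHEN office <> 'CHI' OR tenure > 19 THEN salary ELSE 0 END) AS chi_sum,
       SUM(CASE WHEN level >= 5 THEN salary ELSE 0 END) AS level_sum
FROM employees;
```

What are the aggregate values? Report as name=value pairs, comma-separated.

[hr_sum: dept IN ('hr', 'sales', 'eng') AND office <> 'CHI']
emp_id=5: ✗
emp_id=6: ✗
emp_id=7: ✓ → 38218
emp_id=8: ✗
emp_id=9: ✗
emp_id=10: ✗
emp_id=11: ✗
emp_id=12: ✗
emp_id=13: ✓ → 121047
emp_id=14: ✓ → 85748
emp_id=15: ✓ → 134924
emp_id=16: ✗
emp_id=17: ✓ → 81281
hr_sum = 38218 + 121047 + 85748 + 134924 + 81281 = 461218
—
[chi_sum: office <> 'CHI' OR tenure > 19]
emp_id=5: ✓ → 136384
emp_id=6: ✓ → 33011
emp_id=7: ✓ → 38218
emp_id=8: ✓ → 140798
emp_id=9: ✓ → 119140
emp_id=10: ✓ → 107618
emp_id=11: ✓ → 98440
emp_id=12: ✓ → 67718
emp_id=13: ✓ → 121047
emp_id=14: ✓ → 85748
emp_id=15: ✓ → 134924
emp_id=16: ✗
emp_id=17: ✓ → 81281
chi_sum = 136384 + 33011 + 38218 + 140798 + 119140 + 107618 + 98440 + 67718 + 121047 + 85748 + 134924 + 81281 = 1164327
—
[level_sum: level >= 5]
emp_id=5: ✓ → 136384
emp_id=6: ✓ → 33011
emp_id=7: ✗
emp_id=8: ✗
emp_id=9: ✗
emp_id=10: ✗
emp_id=11: ✓ → 98440
emp_id=12: ✓ → 67718
emp_id=13: ✓ → 121047
emp_id=14: ✗
emp_id=15: ✗
emp_id=16: ✗
emp_id=17: ✓ → 81281
level_sum = 136384 + 33011 + 98440 + 67718 + 121047 + 81281 = 537881

hr_sum=461218, chi_sum=1164327, level_sum=537881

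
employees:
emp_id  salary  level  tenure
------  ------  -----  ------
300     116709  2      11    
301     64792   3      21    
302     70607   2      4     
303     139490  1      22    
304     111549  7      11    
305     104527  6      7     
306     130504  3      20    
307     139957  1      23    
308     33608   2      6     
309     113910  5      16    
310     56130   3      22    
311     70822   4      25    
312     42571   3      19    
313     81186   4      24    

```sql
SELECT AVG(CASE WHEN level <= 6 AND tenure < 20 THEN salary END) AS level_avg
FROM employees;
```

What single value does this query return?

emp_id=300: ✓ → 116709
emp_id=301: ✗
emp_id=302: ✓ → 70607
emp_id=303: ✗
emp_id=304: ✗
emp_id=305: ✓ → 104527
emp_id=306: ✗
emp_id=307: ✗
emp_id=308: ✓ → 33608
emp_id=309: ✓ → 113910
emp_id=310: ✗
emp_id=311: ✗
emp_id=312: ✓ → 42571
emp_id=313: ✗
level_avg = (116709 + 70607 + 104527 + 33608 + 113910 + 42571) / 6 = 80322

80322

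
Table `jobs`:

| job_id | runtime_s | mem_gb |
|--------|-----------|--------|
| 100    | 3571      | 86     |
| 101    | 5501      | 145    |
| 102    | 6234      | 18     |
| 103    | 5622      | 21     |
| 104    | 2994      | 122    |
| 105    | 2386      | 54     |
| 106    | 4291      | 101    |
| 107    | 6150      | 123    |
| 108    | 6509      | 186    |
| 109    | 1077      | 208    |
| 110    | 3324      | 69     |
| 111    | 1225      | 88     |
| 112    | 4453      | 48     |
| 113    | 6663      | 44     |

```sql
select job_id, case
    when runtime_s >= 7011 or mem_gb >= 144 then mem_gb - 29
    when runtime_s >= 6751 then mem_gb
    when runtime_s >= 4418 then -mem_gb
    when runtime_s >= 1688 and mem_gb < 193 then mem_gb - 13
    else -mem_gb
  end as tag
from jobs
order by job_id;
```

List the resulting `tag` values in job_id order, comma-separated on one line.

job_id=100: runtime_s >= 1688 and mem_gb < 193 → 73
job_id=101: runtime_s >= 7011 or mem_gb >= 144 → 116
job_id=102: runtime_s >= 4418 → -18
job_id=103: runtime_s >= 4418 → -21
job_id=104: runtime_s >= 1688 and mem_gb < 193 → 109
job_id=105: runtime_s >= 1688 and mem_gb < 193 → 41
job_id=106: runtime_s >= 1688 and mem_gb < 193 → 88
job_id=107: runtime_s >= 4418 → -123
job_id=108: runtime_s >= 7011 or mem_gb >= 144 → 157
job_id=109: runtime_s >= 7011 or mem_gb >= 144 → 179
job_id=110: runtime_s >= 1688 and mem_gb < 193 → 56
job_id=111: ELSE → -88
job_id=112: runtime_s >= 4418 → -48
job_id=113: runtime_s >= 4418 → -44

73, 116, -18, -21, 109, 41, 88, -123, 157, 179, 56, -88, -48, -44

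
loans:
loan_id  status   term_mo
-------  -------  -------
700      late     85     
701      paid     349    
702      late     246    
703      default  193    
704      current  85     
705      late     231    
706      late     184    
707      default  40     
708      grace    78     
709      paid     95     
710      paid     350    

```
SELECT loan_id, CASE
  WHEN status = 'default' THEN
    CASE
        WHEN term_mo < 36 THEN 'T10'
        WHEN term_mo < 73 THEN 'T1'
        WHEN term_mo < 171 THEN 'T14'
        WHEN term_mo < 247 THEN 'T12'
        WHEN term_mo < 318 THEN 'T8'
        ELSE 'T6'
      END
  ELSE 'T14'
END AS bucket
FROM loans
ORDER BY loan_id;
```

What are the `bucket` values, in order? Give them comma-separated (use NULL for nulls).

T14, T14, T14, T12, T14, T14, T14, T1, T14, T14, T14

loan_id=700: status='late' → outer ELSE → T14
loan_id=701: status='paid' → outer ELSE → T14
loan_id=702: status='late' → outer ELSE → T14
loan_id=703: status='default' → inner[term_mo < 247] → T12
loan_id=704: status='current' → outer ELSE → T14
loan_id=705: status='late' → outer ELSE → T14
loan_id=706: status='late' → outer ELSE → T14
loan_id=707: status='default' → inner[term_mo < 73] → T1
loan_id=708: status='grace' → outer ELSE → T14
loan_id=709: status='paid' → outer ELSE → T14
loan_id=710: status='paid' → outer ELSE → T14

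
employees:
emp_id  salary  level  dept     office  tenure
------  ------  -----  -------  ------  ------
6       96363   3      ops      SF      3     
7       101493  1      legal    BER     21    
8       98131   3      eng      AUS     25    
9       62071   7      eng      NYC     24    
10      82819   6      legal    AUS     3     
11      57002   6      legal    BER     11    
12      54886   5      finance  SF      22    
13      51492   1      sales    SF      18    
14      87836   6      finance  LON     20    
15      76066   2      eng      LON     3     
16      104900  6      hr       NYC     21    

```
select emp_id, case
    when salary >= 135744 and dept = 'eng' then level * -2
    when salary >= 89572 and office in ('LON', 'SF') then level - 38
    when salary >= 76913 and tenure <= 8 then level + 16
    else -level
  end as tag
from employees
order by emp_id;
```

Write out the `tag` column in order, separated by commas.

emp_id=6: salary >= 89572 and office in ('LON', 'SF') → -35
emp_id=7: ELSE → -1
emp_id=8: ELSE → -3
emp_id=9: ELSE → -7
emp_id=10: salary >= 76913 and tenure <= 8 → 22
emp_id=11: ELSE → -6
emp_id=12: ELSE → -5
emp_id=13: ELSE → -1
emp_id=14: ELSE → -6
emp_id=15: ELSE → -2
emp_id=16: ELSE → -6

-35, -1, -3, -7, 22, -6, -5, -1, -6, -2, -6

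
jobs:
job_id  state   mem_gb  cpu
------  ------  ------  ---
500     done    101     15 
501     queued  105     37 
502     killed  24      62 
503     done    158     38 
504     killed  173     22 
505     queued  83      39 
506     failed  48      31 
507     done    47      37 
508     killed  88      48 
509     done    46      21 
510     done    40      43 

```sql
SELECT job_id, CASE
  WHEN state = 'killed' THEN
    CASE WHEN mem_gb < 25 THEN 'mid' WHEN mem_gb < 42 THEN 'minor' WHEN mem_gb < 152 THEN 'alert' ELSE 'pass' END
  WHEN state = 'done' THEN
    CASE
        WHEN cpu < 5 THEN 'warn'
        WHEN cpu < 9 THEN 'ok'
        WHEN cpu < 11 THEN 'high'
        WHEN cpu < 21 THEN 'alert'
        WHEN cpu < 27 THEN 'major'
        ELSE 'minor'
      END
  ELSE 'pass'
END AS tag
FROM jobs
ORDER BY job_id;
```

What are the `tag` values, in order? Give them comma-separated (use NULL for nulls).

job_id=500: state='done' → inner[cpu < 21] → alert
job_id=501: state='queued' → outer ELSE → pass
job_id=502: state='killed' → inner[mem_gb < 25] → mid
job_id=503: state='done' → inner[ELSE] → minor
job_id=504: state='killed' → inner[ELSE] → pass
job_id=505: state='queued' → outer ELSE → pass
job_id=506: state='failed' → outer ELSE → pass
job_id=507: state='done' → inner[ELSE] → minor
job_id=508: state='killed' → inner[mem_gb < 152] → alert
job_id=509: state='done' → inner[cpu < 27] → major
job_id=510: state='done' → inner[ELSE] → minor

alert, pass, mid, minor, pass, pass, pass, minor, alert, major, minor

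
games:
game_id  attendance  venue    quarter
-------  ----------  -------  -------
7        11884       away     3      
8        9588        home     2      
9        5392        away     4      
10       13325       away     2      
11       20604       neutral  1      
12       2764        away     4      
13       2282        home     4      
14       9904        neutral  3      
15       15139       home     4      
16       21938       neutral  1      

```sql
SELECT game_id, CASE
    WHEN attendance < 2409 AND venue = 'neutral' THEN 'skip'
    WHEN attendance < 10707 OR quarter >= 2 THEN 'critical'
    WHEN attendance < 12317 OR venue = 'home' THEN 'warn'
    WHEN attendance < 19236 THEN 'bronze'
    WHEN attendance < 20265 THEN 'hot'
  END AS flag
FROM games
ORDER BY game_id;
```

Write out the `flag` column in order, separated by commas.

critical, critical, critical, critical, NULL, critical, critical, critical, critical, NULL

game_id=7: attendance < 10707 OR quarter >= 2 → critical
game_id=8: attendance < 10707 OR quarter >= 2 → critical
game_id=9: attendance < 10707 OR quarter >= 2 → critical
game_id=10: attendance < 10707 OR quarter >= 2 → critical
game_id=11: (no match → NULL) → NULL
game_id=12: attendance < 10707 OR quarter >= 2 → critical
game_id=13: attendance < 10707 OR quarter >= 2 → critical
game_id=14: attendance < 10707 OR quarter >= 2 → critical
game_id=15: attendance < 10707 OR quarter >= 2 → critical
game_id=16: (no match → NULL) → NULL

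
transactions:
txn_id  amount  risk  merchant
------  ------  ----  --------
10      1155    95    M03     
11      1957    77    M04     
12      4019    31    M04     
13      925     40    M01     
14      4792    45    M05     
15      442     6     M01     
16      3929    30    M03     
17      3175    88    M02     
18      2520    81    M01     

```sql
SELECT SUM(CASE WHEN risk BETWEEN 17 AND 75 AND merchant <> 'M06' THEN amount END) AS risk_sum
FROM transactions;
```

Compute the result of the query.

txn_id=10: ✗
txn_id=11: ✗
txn_id=12: ✓ → 4019
txn_id=13: ✓ → 925
txn_id=14: ✓ → 4792
txn_id=15: ✗
txn_id=16: ✓ → 3929
txn_id=17: ✗
txn_id=18: ✗
risk_sum = 4019 + 925 + 4792 + 3929 = 13665

13665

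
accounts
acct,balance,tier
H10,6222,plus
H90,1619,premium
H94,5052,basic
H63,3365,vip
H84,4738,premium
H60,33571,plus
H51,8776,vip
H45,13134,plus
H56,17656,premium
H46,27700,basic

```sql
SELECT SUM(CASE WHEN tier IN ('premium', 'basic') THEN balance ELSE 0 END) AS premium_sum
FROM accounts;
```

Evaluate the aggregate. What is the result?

acct=H10: ✗
acct=H90: ✓ → 1619
acct=H94: ✓ → 5052
acct=H63: ✗
acct=H84: ✓ → 4738
acct=H60: ✗
acct=H51: ✗
acct=H45: ✗
acct=H56: ✓ → 17656
acct=H46: ✓ → 27700
premium_sum = 1619 + 5052 + 4738 + 17656 + 27700 = 56765

56765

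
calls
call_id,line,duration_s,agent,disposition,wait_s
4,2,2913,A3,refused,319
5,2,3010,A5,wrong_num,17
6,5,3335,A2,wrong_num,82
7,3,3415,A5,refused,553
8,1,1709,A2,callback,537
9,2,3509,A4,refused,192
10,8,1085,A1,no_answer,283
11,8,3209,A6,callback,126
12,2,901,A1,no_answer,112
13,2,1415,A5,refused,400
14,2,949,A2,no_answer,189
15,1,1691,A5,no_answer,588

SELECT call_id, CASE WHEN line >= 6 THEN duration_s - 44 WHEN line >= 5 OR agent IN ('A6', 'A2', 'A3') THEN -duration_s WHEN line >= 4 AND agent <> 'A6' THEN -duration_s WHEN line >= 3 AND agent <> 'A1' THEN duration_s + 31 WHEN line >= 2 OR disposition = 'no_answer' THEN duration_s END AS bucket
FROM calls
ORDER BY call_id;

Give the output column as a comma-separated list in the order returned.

-2913, 3010, -3335, 3446, -1709, 3509, 1041, 3165, 901, 1415, -949, 1691

call_id=4: line >= 5 OR agent IN ('A6', 'A2', 'A3') → -2913
call_id=5: line >= 2 OR disposition = 'no_answer' → 3010
call_id=6: line >= 5 OR agent IN ('A6', 'A2', 'A3') → -3335
call_id=7: line >= 3 AND agent <> 'A1' → 3446
call_id=8: line >= 5 OR agent IN ('A6', 'A2', 'A3') → -1709
call_id=9: line >= 2 OR disposition = 'no_answer' → 3509
call_id=10: line >= 6 → 1041
call_id=11: line >= 6 → 3165
call_id=12: line >= 2 OR disposition = 'no_answer' → 901
call_id=13: line >= 2 OR disposition = 'no_answer' → 1415
call_id=14: line >= 5 OR agent IN ('A6', 'A2', 'A3') → -949
call_id=15: line >= 2 OR disposition = 'no_answer' → 1691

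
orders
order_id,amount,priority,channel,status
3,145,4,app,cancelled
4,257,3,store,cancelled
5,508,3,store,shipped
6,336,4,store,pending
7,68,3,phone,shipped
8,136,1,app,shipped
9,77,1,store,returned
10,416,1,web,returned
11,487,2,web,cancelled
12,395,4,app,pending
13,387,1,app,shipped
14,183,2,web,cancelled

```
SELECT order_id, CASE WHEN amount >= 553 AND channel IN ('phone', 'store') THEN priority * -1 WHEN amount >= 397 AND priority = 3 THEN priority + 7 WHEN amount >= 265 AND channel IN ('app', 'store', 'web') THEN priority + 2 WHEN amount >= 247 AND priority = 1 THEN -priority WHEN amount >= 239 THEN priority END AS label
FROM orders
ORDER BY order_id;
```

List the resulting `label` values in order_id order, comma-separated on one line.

NULL, 3, 10, 6, NULL, NULL, NULL, 3, 4, 6, 3, NULL

order_id=3: (no match → NULL) → NULL
order_id=4: amount >= 239 → 3
order_id=5: amount >= 397 AND priority = 3 → 10
order_id=6: amount >= 265 AND channel IN ('app', 'store', 'web') → 6
order_id=7: (no match → NULL) → NULL
order_id=8: (no match → NULL) → NULL
order_id=9: (no match → NULL) → NULL
order_id=10: amount >= 265 AND channel IN ('app', 'store', 'web') → 3
order_id=11: amount >= 265 AND channel IN ('app', 'store', 'web') → 4
order_id=12: amount >= 265 AND channel IN ('app', 'store', 'web') → 6
order_id=13: amount >= 265 AND channel IN ('app', 'store', 'web') → 3
order_id=14: (no match → NULL) → NULL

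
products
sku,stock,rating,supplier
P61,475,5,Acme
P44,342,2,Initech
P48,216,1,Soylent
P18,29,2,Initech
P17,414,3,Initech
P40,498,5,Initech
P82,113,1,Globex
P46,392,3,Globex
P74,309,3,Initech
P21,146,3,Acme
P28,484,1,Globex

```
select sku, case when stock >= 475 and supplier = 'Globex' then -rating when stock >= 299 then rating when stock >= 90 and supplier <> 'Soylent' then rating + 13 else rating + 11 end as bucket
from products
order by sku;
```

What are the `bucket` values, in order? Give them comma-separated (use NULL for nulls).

sku=P17: stock >= 299 → 3
sku=P18: ELSE → 13
sku=P21: stock >= 90 and supplier <> 'Soylent' → 16
sku=P28: stock >= 475 and supplier = 'Globex' → -1
sku=P40: stock >= 299 → 5
sku=P44: stock >= 299 → 2
sku=P46: stock >= 299 → 3
sku=P48: ELSE → 12
sku=P61: stock >= 299 → 5
sku=P74: stock >= 299 → 3
sku=P82: stock >= 90 and supplier <> 'Soylent' → 14

3, 13, 16, -1, 5, 2, 3, 12, 5, 3, 14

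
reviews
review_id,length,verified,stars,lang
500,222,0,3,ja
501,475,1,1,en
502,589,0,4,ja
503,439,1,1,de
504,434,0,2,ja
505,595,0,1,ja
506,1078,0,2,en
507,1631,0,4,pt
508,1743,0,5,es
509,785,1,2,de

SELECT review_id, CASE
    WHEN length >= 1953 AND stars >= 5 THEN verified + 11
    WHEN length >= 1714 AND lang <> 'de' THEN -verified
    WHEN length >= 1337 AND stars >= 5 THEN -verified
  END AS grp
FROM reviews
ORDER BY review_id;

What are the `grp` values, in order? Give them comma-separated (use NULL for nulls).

NULL, NULL, NULL, NULL, NULL, NULL, NULL, NULL, 0, NULL

review_id=500: (no match → NULL) → NULL
review_id=501: (no match → NULL) → NULL
review_id=502: (no match → NULL) → NULL
review_id=503: (no match → NULL) → NULL
review_id=504: (no match → NULL) → NULL
review_id=505: (no match → NULL) → NULL
review_id=506: (no match → NULL) → NULL
review_id=507: (no match → NULL) → NULL
review_id=508: length >= 1714 AND lang <> 'de' → 0
review_id=509: (no match → NULL) → NULL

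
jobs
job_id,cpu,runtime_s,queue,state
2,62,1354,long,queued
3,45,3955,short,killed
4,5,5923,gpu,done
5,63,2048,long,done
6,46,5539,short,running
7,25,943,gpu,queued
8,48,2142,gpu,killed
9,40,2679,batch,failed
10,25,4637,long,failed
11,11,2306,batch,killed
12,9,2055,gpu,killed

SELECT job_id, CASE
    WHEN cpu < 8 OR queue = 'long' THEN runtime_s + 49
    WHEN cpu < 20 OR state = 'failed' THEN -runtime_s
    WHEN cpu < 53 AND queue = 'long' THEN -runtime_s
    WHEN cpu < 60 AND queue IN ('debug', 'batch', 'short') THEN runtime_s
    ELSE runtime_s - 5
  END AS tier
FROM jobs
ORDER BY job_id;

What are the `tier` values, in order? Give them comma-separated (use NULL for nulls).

1403, 3955, 5972, 2097, 5539, 938, 2137, -2679, 4686, -2306, -2055

job_id=2: cpu < 8 OR queue = 'long' → 1403
job_id=3: cpu < 60 AND queue IN ('debug', 'batch', 'short') → 3955
job_id=4: cpu < 8 OR queue = 'long' → 5972
job_id=5: cpu < 8 OR queue = 'long' → 2097
job_id=6: cpu < 60 AND queue IN ('debug', 'batch', 'short') → 5539
job_id=7: ELSE → 938
job_id=8: ELSE → 2137
job_id=9: cpu < 20 OR state = 'failed' → -2679
job_id=10: cpu < 8 OR queue = 'long' → 4686
job_id=11: cpu < 20 OR state = 'failed' → -2306
job_id=12: cpu < 20 OR state = 'failed' → -2055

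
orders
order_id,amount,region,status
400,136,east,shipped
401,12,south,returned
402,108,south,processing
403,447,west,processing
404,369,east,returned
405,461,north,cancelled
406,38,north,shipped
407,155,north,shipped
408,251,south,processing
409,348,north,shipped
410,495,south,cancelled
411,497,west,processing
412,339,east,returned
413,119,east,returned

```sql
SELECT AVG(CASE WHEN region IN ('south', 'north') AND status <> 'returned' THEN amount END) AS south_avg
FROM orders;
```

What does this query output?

265.1428571429

order_id=400: ✗
order_id=401: ✗
order_id=402: ✓ → 108
order_id=403: ✗
order_id=404: ✗
order_id=405: ✓ → 461
order_id=406: ✓ → 38
order_id=407: ✓ → 155
order_id=408: ✓ → 251
order_id=409: ✓ → 348
order_id=410: ✓ → 495
order_id=411: ✗
order_id=412: ✗
order_id=413: ✗
south_avg = (108 + 461 + 38 + 155 + 251 + 348 + 495) / 7 = 265.1428571429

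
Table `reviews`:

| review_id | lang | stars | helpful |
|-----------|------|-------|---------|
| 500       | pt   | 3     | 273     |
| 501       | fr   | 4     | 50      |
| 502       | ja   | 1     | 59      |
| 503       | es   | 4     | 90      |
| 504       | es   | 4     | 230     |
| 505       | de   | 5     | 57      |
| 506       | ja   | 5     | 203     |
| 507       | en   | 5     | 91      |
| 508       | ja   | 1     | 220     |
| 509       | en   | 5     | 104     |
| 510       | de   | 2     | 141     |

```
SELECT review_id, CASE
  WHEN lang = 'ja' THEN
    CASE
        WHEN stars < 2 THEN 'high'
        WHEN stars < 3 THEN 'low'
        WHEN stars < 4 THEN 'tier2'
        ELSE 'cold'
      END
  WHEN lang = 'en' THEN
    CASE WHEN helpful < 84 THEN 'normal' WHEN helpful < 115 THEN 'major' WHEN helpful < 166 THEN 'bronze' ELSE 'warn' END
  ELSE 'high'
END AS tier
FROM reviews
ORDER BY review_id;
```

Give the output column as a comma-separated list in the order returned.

high, high, high, high, high, high, cold, major, high, major, high

review_id=500: lang='pt' → outer ELSE → high
review_id=501: lang='fr' → outer ELSE → high
review_id=502: lang='ja' → inner[stars < 2] → high
review_id=503: lang='es' → outer ELSE → high
review_id=504: lang='es' → outer ELSE → high
review_id=505: lang='de' → outer ELSE → high
review_id=506: lang='ja' → inner[ELSE] → cold
review_id=507: lang='en' → inner[helpful < 115] → major
review_id=508: lang='ja' → inner[stars < 2] → high
review_id=509: lang='en' → inner[helpful < 115] → major
review_id=510: lang='de' → outer ELSE → high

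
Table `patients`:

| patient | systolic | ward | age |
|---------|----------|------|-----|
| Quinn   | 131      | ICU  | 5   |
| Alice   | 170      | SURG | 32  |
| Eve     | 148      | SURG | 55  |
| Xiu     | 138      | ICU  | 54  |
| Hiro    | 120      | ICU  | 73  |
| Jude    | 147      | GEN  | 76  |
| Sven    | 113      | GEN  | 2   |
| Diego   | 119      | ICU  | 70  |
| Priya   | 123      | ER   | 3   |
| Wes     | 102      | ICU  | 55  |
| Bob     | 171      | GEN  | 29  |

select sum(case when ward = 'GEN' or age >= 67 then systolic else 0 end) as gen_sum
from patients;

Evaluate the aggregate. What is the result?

patient=Quinn: ✗
patient=Alice: ✗
patient=Eve: ✗
patient=Xiu: ✗
patient=Hiro: ✓ → 120
patient=Jude: ✓ → 147
patient=Sven: ✓ → 113
patient=Diego: ✓ → 119
patient=Priya: ✗
patient=Wes: ✗
patient=Bob: ✓ → 171
gen_sum = 120 + 147 + 113 + 119 + 171 = 670

670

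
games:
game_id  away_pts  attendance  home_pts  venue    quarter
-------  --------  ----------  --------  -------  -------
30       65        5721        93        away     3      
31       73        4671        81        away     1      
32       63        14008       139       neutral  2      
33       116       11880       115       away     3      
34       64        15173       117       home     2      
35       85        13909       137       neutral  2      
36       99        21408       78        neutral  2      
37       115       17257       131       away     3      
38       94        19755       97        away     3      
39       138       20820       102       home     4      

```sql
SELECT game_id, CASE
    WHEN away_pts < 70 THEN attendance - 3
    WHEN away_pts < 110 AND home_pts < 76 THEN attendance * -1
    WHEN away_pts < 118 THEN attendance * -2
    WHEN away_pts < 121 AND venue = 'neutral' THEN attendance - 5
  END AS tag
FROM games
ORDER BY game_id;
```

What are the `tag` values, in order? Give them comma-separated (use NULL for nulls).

5718, -9342, 14005, -23760, 15170, -27818, -42816, -34514, -39510, NULL

game_id=30: away_pts < 70 → 5718
game_id=31: away_pts < 118 → -9342
game_id=32: away_pts < 70 → 14005
game_id=33: away_pts < 118 → -23760
game_id=34: away_pts < 70 → 15170
game_id=35: away_pts < 118 → -27818
game_id=36: away_pts < 118 → -42816
game_id=37: away_pts < 118 → -34514
game_id=38: away_pts < 118 → -39510
game_id=39: (no match → NULL) → NULL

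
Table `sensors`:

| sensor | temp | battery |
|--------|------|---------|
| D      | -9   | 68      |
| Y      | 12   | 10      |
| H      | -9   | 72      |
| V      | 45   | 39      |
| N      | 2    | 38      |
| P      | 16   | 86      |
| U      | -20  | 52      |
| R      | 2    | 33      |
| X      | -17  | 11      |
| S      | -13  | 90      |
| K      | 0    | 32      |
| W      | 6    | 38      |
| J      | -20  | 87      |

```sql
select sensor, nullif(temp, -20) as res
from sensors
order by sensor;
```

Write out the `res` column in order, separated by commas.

-9, -9, NULL, 0, 2, 16, 2, -13, NULL, 45, 6, -17, 12

sensor=D: temp=-9 vs -20: differ → -9
sensor=H: temp=-9 vs -20: differ → -9
sensor=J: temp=-20 vs -20: equal → NULL
sensor=K: temp=0 vs -20: differ → 0
sensor=N: temp=2 vs -20: differ → 2
sensor=P: temp=16 vs -20: differ → 16
sensor=R: temp=2 vs -20: differ → 2
sensor=S: temp=-13 vs -20: differ → -13
sensor=U: temp=-20 vs -20: equal → NULL
sensor=V: temp=45 vs -20: differ → 45
sensor=W: temp=6 vs -20: differ → 6
sensor=X: temp=-17 vs -20: differ → -17
sensor=Y: temp=12 vs -20: differ → 12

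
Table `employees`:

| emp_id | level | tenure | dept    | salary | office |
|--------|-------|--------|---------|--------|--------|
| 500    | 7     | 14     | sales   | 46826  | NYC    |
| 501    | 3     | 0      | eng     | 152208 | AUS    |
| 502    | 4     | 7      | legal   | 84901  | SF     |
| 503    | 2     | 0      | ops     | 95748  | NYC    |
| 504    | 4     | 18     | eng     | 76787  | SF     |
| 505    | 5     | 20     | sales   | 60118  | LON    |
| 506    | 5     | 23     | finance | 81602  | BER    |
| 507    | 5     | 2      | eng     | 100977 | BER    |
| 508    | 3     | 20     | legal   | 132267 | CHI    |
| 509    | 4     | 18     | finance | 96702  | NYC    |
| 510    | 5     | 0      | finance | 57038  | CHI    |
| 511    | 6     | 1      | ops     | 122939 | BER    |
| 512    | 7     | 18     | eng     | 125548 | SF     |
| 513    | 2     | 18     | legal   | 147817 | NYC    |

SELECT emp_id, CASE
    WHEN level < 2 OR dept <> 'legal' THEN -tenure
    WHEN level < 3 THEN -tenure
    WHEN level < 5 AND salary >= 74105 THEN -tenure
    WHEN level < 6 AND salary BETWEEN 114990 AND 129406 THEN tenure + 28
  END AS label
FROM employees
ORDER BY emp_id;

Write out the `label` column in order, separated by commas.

-14, 0, -7, 0, -18, -20, -23, -2, -20, -18, 0, -1, -18, -18

emp_id=500: level < 2 OR dept <> 'legal' → -14
emp_id=501: level < 2 OR dept <> 'legal' → 0
emp_id=502: level < 5 AND salary >= 74105 → -7
emp_id=503: level < 2 OR dept <> 'legal' → 0
emp_id=504: level < 2 OR dept <> 'legal' → -18
emp_id=505: level < 2 OR dept <> 'legal' → -20
emp_id=506: level < 2 OR dept <> 'legal' → -23
emp_id=507: level < 2 OR dept <> 'legal' → -2
emp_id=508: level < 5 AND salary >= 74105 → -20
emp_id=509: level < 2 OR dept <> 'legal' → -18
emp_id=510: level < 2 OR dept <> 'legal' → 0
emp_id=511: level < 2 OR dept <> 'legal' → -1
emp_id=512: level < 2 OR dept <> 'legal' → -18
emp_id=513: level < 3 → -18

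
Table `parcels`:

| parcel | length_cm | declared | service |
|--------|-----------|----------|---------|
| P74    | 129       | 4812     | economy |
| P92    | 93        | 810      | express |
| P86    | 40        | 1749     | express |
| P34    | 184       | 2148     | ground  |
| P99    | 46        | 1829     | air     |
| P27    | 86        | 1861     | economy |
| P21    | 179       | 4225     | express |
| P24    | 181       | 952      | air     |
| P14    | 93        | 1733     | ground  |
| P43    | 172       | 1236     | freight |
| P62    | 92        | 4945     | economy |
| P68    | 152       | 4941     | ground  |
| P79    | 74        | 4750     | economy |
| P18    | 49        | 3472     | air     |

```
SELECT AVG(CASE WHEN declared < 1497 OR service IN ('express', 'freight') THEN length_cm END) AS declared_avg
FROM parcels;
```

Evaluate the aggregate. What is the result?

133

parcel=P74: ✗
parcel=P92: ✓ → 93
parcel=P86: ✓ → 40
parcel=P34: ✗
parcel=P99: ✗
parcel=P27: ✗
parcel=P21: ✓ → 179
parcel=P24: ✓ → 181
parcel=P14: ✗
parcel=P43: ✓ → 172
parcel=P62: ✗
parcel=P68: ✗
parcel=P79: ✗
parcel=P18: ✗
declared_avg = (93 + 40 + 179 + 181 + 172) / 5 = 133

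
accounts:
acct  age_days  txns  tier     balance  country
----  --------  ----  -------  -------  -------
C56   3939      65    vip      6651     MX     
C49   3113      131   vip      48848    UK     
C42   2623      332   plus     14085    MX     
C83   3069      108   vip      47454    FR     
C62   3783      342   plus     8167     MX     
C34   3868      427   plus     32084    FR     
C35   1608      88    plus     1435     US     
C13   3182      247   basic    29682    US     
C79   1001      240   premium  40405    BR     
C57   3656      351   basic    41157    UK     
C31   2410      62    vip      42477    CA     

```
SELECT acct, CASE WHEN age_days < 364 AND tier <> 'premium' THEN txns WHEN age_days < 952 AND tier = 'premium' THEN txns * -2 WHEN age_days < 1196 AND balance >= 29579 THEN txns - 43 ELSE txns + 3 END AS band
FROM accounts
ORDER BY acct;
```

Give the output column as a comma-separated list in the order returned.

acct=C13: ELSE → 250
acct=C31: ELSE → 65
acct=C34: ELSE → 430
acct=C35: ELSE → 91
acct=C42: ELSE → 335
acct=C49: ELSE → 134
acct=C56: ELSE → 68
acct=C57: ELSE → 354
acct=C62: ELSE → 345
acct=C79: age_days < 1196 AND balance >= 29579 → 197
acct=C83: ELSE → 111

250, 65, 430, 91, 335, 134, 68, 354, 345, 197, 111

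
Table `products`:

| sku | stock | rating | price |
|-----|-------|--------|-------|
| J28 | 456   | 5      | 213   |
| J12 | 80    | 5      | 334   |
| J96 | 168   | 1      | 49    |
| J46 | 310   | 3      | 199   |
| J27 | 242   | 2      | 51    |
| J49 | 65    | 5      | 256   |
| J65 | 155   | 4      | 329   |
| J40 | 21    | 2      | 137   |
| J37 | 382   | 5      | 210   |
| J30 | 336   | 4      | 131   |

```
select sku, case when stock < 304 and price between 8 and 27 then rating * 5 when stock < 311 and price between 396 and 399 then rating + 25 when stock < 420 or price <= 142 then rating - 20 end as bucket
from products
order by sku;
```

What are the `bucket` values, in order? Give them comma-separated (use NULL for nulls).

-15, -18, NULL, -16, -15, -18, -17, -15, -16, -19

sku=J12: stock < 420 or price <= 142 → -15
sku=J27: stock < 420 or price <= 142 → -18
sku=J28: (no match → NULL) → NULL
sku=J30: stock < 420 or price <= 142 → -16
sku=J37: stock < 420 or price <= 142 → -15
sku=J40: stock < 420 or price <= 142 → -18
sku=J46: stock < 420 or price <= 142 → -17
sku=J49: stock < 420 or price <= 142 → -15
sku=J65: stock < 420 or price <= 142 → -16
sku=J96: stock < 420 or price <= 142 → -19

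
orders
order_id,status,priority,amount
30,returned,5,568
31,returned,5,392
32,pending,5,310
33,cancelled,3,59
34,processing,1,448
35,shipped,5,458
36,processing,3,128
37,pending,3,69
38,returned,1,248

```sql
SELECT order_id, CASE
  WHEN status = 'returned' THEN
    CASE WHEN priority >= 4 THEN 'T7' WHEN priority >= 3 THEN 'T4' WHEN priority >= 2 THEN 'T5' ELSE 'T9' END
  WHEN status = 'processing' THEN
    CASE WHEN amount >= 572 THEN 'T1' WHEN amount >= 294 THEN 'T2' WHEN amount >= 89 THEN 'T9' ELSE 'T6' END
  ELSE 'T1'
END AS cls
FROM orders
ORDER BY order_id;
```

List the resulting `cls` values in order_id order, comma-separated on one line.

order_id=30: status='returned' → inner[priority >= 4] → T7
order_id=31: status='returned' → inner[priority >= 4] → T7
order_id=32: status='pending' → outer ELSE → T1
order_id=33: status='cancelled' → outer ELSE → T1
order_id=34: status='processing' → inner[amount >= 294] → T2
order_id=35: status='shipped' → outer ELSE → T1
order_id=36: status='processing' → inner[amount >= 89] → T9
order_id=37: status='pending' → outer ELSE → T1
order_id=38: status='returned' → inner[ELSE] → T9

T7, T7, T1, T1, T2, T1, T9, T1, T9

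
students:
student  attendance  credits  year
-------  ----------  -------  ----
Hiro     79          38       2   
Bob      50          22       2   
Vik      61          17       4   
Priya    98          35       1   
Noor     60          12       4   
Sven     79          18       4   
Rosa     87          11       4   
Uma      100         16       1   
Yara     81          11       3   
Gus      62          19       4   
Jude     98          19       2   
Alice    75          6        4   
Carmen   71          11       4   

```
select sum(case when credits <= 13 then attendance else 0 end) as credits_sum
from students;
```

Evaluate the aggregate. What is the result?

374

student=Hiro: ✗
student=Bob: ✗
student=Vik: ✗
student=Priya: ✗
student=Noor: ✓ → 60
student=Sven: ✗
student=Rosa: ✓ → 87
student=Uma: ✗
student=Yara: ✓ → 81
student=Gus: ✗
student=Jude: ✗
student=Alice: ✓ → 75
student=Carmen: ✓ → 71
credits_sum = 60 + 87 + 81 + 75 + 71 = 374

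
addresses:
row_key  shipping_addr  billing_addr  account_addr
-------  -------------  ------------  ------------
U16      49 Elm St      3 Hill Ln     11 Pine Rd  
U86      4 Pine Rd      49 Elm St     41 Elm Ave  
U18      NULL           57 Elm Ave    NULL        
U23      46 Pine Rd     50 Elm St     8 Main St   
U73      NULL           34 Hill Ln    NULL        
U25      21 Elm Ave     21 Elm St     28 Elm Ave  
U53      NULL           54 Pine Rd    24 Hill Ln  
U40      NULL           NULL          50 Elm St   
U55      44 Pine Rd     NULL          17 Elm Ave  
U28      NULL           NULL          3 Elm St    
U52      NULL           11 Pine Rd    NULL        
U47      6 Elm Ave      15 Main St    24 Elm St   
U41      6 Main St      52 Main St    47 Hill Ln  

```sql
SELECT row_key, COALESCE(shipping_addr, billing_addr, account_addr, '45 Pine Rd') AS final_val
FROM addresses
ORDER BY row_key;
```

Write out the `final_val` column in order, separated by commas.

49 Elm St, 57 Elm Ave, 46 Pine Rd, 21 Elm Ave, 3 Elm St, 50 Elm St, 6 Main St, 6 Elm Ave, 11 Pine Rd, 54 Pine Rd, 44 Pine Rd, 34 Hill Ln, 4 Pine Rd

row_key=U16: shipping_addr=49 Elm St → 49 Elm St
row_key=U18: shipping_addr=NULL, billing_addr=57 Elm Ave → 57 Elm Ave
row_key=U23: shipping_addr=46 Pine Rd → 46 Pine Rd
row_key=U25: shipping_addr=21 Elm Ave → 21 Elm Ave
row_key=U28: shipping_addr=NULL, billing_addr=NULL, account_addr=3 Elm St → 3 Elm St
row_key=U40: shipping_addr=NULL, billing_addr=NULL, account_addr=50 Elm St → 50 Elm St
row_key=U41: shipping_addr=6 Main St → 6 Main St
row_key=U47: shipping_addr=6 Elm Ave → 6 Elm Ave
row_key=U52: shipping_addr=NULL, billing_addr=11 Pine Rd → 11 Pine Rd
row_key=U53: shipping_addr=NULL, billing_addr=54 Pine Rd → 54 Pine Rd
row_key=U55: shipping_addr=44 Pine Rd → 44 Pine Rd
row_key=U73: shipping_addr=NULL, billing_addr=34 Hill Ln → 34 Hill Ln
row_key=U86: shipping_addr=4 Pine Rd → 4 Pine Rd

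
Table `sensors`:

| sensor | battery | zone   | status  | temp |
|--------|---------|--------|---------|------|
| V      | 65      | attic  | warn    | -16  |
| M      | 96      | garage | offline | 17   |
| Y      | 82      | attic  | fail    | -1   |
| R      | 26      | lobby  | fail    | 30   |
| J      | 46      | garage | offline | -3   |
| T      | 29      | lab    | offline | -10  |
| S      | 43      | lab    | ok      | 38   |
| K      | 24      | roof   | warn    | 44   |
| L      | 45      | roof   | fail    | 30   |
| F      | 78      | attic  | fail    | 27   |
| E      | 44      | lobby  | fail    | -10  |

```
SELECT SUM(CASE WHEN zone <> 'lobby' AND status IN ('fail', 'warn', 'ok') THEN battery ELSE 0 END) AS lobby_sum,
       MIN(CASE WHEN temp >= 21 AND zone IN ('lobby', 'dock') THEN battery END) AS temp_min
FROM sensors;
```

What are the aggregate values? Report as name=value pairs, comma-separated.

lobby_sum=337, temp_min=26

[lobby_sum: zone <> 'lobby' AND status IN ('fail', 'warn', 'ok')]
sensor=V: ✓ → 65
sensor=M: ✗
sensor=Y: ✓ → 82
sensor=R: ✗
sensor=J: ✗
sensor=T: ✗
sensor=S: ✓ → 43
sensor=K: ✓ → 24
sensor=L: ✓ → 45
sensor=F: ✓ → 78
sensor=E: ✗
lobby_sum = 65 + 82 + 43 + 24 + 45 + 78 = 337
—
[temp_min: temp >= 21 AND zone IN ('lobby', 'dock')]
sensor=V: ✗
sensor=M: ✗
sensor=Y: ✗
sensor=R: ✓ → 26
sensor=J: ✗
sensor=T: ✗
sensor=S: ✗
sensor=K: ✗
sensor=L: ✗
sensor=F: ✗
sensor=E: ✗
temp_min = MIN(26) = 26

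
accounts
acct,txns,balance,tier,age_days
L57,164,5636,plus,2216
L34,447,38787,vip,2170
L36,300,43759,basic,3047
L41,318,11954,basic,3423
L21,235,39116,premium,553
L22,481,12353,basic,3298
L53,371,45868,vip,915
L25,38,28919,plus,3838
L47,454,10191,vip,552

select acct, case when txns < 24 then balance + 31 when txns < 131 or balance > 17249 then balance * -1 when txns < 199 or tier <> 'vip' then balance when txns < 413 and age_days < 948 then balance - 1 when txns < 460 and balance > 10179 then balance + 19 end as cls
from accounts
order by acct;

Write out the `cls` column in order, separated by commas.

acct=L21: txns < 131 or balance > 17249 → -39116
acct=L22: txns < 199 or tier <> 'vip' → 12353
acct=L25: txns < 131 or balance > 17249 → -28919
acct=L34: txns < 131 or balance > 17249 → -38787
acct=L36: txns < 131 or balance > 17249 → -43759
acct=L41: txns < 199 or tier <> 'vip' → 11954
acct=L47: txns < 460 and balance > 10179 → 10210
acct=L53: txns < 131 or balance > 17249 → -45868
acct=L57: txns < 199 or tier <> 'vip' → 5636

-39116, 12353, -28919, -38787, -43759, 11954, 10210, -45868, 5636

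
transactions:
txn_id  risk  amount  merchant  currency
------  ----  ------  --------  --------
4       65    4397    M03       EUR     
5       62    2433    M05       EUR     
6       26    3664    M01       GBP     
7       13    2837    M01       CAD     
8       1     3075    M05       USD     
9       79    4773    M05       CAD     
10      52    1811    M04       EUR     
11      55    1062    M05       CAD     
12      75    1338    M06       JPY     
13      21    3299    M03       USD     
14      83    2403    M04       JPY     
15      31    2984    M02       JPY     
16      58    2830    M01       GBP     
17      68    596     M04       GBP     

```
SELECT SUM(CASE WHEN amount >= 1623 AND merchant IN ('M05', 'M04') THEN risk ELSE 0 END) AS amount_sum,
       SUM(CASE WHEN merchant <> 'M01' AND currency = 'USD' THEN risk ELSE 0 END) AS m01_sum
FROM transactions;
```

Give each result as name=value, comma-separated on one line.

[amount_sum: amount >= 1623 AND merchant IN ('M05', 'M04')]
txn_id=4: ✗
txn_id=5: ✓ → 62
txn_id=6: ✗
txn_id=7: ✗
txn_id=8: ✓ → 1
txn_id=9: ✓ → 79
txn_id=10: ✓ → 52
txn_id=11: ✗
txn_id=12: ✗
txn_id=13: ✗
txn_id=14: ✓ → 83
txn_id=15: ✗
txn_id=16: ✗
txn_id=17: ✗
amount_sum = 62 + 1 + 79 + 52 + 83 = 277
—
[m01_sum: merchant <> 'M01' AND currency = 'USD']
txn_id=4: ✗
txn_id=5: ✗
txn_id=6: ✗
txn_id=7: ✗
txn_id=8: ✓ → 1
txn_id=9: ✗
txn_id=10: ✗
txn_id=11: ✗
txn_id=12: ✗
txn_id=13: ✓ → 21
txn_id=14: ✗
txn_id=15: ✗
txn_id=16: ✗
txn_id=17: ✗
m01_sum = 1 + 21 = 22

amount_sum=277, m01_sum=22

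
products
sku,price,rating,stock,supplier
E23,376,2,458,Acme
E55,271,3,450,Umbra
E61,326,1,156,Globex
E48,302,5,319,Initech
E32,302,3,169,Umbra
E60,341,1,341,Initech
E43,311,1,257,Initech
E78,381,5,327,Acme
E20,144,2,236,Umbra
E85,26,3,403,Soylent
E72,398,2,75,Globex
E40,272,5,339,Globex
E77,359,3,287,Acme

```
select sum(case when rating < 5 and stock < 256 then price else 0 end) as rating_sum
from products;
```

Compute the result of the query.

1170

sku=E23: ✗
sku=E55: ✗
sku=E61: ✓ → 326
sku=E48: ✗
sku=E32: ✓ → 302
sku=E60: ✗
sku=E43: ✗
sku=E78: ✗
sku=E20: ✓ → 144
sku=E85: ✗
sku=E72: ✓ → 398
sku=E40: ✗
sku=E77: ✗
rating_sum = 326 + 302 + 144 + 398 = 1170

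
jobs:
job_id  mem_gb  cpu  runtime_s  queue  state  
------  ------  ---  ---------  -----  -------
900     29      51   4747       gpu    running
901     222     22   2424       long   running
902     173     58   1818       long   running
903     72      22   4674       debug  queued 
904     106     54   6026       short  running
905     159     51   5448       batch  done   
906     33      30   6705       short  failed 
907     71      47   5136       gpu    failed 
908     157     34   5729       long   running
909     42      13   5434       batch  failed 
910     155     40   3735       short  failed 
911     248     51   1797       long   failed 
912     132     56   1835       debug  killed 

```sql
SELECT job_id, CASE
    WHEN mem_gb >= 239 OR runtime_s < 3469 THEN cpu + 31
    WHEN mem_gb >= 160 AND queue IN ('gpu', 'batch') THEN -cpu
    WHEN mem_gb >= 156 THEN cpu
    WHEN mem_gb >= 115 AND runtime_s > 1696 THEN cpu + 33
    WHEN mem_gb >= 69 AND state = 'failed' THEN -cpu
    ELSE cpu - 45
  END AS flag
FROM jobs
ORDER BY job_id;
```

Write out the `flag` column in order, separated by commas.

job_id=900: ELSE → 6
job_id=901: mem_gb >= 239 OR runtime_s < 3469 → 53
job_id=902: mem_gb >= 239 OR runtime_s < 3469 → 89
job_id=903: ELSE → -23
job_id=904: ELSE → 9
job_id=905: mem_gb >= 156 → 51
job_id=906: ELSE → -15
job_id=907: mem_gb >= 69 AND state = 'failed' → -47
job_id=908: mem_gb >= 156 → 34
job_id=909: ELSE → -32
job_id=910: mem_gb >= 115 AND runtime_s > 1696 → 73
job_id=911: mem_gb >= 239 OR runtime_s < 3469 → 82
job_id=912: mem_gb >= 239 OR runtime_s < 3469 → 87

6, 53, 89, -23, 9, 51, -15, -47, 34, -32, 73, 82, 87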